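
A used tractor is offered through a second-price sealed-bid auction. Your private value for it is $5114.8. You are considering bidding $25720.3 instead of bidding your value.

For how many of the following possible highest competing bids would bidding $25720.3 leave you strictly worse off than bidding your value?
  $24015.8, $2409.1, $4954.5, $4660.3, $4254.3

1

The deviation hurts exactly when the highest competing bid lies strictly between $5114.8 and $25720.3 — overbidding then wins at a price above your value.
$24015.8: inside the interval → strictly worse (loss $18901).
$2409.1: below both → same outcome either way.
$4954.5: below both → same outcome either way.
$4660.3: below both → same outcome either way.
$4254.3: below both → same outcome either way.
Count: 1.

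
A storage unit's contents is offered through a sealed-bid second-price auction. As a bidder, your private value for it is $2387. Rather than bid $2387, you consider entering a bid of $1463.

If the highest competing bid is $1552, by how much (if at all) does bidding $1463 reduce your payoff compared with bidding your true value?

$835

Bidding your value $2387: you win (since $2387 > $1552) and pay $1552. Payoff $835.
Bidding $1463: you lose. Payoff $0.
The competing bid $1552 lies between your shaded bid and your value, so underbidding forfeits an item you could have won at a profitable price.
Loss from deviating = $835 − ($0) = $835.
In a second-price auction your bid sets only whether you win, not what you pay, so bidding your true value is weakly dominant.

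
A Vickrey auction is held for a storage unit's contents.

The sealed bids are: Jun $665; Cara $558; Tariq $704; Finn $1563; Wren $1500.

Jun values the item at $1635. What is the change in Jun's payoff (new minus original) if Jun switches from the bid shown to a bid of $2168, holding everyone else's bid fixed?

The highest bid among the other bidders is $1563; Jun's bid doesn't change that.
Original bid $665: Jun is not highest (top rival bid is $1563); payoff $0.
Alternative bid $2168: Jun is highest, pays the top rival bid $1563; payoff $1635 − $1563 = $72.
Change in payoff = $72 − ($0) = $72.

$72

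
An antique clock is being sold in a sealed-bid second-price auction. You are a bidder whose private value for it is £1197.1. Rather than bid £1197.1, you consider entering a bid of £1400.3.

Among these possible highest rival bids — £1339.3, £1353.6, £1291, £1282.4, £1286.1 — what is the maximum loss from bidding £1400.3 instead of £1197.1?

£156.5

£1339.3: truthful gives £0, deviation gives −£142.2 → loss £142.2.
£1353.6: truthful gives £0, deviation gives −£156.5 → loss £156.5.
£1291: truthful gives £0, deviation gives −£93.9 → loss £93.9.
£1282.4: truthful gives £0, deviation gives −£85.3 → loss £85.3.
£1286.1: truthful gives £0, deviation gives −£89 → loss £89.
Maximum loss: £156.5.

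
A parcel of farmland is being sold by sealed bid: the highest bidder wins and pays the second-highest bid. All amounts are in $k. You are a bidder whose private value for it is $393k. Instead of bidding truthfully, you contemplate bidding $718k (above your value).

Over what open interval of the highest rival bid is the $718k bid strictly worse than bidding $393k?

($393k, $718k)

If the competing bid is below $393k, both bids win at the same price — no difference.
If it is above $718k, both bids lose — no difference.
If it lies strictly between $393k and $718k, bidding your value loses (payoff 0) while bidding $718k wins at a price above your value (payoff negative).
So the deviation strictly hurts on the open interval ($393k, $718k).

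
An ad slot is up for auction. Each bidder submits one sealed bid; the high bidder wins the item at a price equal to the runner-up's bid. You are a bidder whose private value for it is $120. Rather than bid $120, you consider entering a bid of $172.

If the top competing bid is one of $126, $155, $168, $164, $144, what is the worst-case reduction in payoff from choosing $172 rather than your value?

$126: truthful gives $0, deviation gives −$6 → loss $6.
$155: truthful gives $0, deviation gives −$35 → loss $35.
$168: truthful gives $0, deviation gives −$48 → loss $48.
$164: truthful gives $0, deviation gives −$44 → loss $44.
$144: truthful gives $0, deviation gives −$24 → loss $24.
Maximum loss: $48.

$48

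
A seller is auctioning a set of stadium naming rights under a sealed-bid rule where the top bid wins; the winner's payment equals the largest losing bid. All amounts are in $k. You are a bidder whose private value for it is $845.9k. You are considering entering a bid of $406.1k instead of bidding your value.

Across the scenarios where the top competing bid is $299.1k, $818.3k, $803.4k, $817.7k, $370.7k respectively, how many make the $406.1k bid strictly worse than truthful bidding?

The deviation hurts exactly when the highest competing bid lies strictly between $406.1k and $845.9k — underbidding then forfeits a profitable win.
$299.1k: below both → same outcome either way.
$818.3k: inside the interval → strictly worse (loss $27.6k).
$803.4k: inside the interval → strictly worse (loss $42.5k).
$817.7k: inside the interval → strictly worse (loss $28.2k).
$370.7k: below both → same outcome either way.
Count: 3.

3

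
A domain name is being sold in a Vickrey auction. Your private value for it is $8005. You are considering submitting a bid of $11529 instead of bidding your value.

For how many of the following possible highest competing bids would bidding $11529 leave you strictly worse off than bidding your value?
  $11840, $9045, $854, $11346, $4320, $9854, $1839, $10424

4

The deviation hurts exactly when the highest competing bid lies strictly between $8005 and $11529 — overbidding then wins at a price above your value.
$11840: above both → same outcome either way.
$9045: inside the interval → strictly worse (loss $1040).
$854: below both → same outcome either way.
$11346: inside the interval → strictly worse (loss $3341).
$4320: below both → same outcome either way.
$9854: inside the interval → strictly worse (loss $1849).
$1839: below both → same outcome either way.
$10424: inside the interval → strictly worse (loss $2419).
Count: 4.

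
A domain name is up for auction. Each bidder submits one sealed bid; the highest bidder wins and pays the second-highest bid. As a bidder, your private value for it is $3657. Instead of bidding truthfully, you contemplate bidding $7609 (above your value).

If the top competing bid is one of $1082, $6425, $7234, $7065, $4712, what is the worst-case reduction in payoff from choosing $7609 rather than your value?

$1082: same outcome either way → loss $0.
$6425: truthful gives $0, deviation gives −$2768 → loss $2768.
$7234: truthful gives $0, deviation gives −$3577 → loss $3577.
$7065: truthful gives $0, deviation gives −$3408 → loss $3408.
$4712: truthful gives $0, deviation gives −$1055 → loss $1055.
Maximum loss: $3577.

$3577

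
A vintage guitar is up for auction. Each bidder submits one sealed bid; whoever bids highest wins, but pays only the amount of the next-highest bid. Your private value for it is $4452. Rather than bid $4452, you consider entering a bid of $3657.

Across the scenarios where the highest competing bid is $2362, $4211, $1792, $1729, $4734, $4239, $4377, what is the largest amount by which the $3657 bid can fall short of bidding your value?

$241

$2362: same outcome either way → loss $0.
$4211: truthful gives $241, deviation gives $0 → loss $241.
$1792: same outcome either way → loss $0.
$1729: same outcome either way → loss $0.
$4734: same outcome either way → loss $0.
$4239: truthful gives $213, deviation gives $0 → loss $213.
$4377: truthful gives $75, deviation gives $0 → loss $75.
Maximum loss: $241.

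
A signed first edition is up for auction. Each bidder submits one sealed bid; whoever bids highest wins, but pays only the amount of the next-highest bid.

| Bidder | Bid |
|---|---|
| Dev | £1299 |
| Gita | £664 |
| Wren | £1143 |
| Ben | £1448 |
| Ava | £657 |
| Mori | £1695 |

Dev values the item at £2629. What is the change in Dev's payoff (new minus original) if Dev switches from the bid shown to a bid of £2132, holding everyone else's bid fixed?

£934

The highest bid among the other bidders is £1695; Dev's bid doesn't change that.
Original bid £1299: Dev is not highest (top rival bid is £1695); payoff £0.
Alternative bid £2132: Dev is highest, pays the top rival bid £1695; payoff £2629 − £1695 = £934.
Change in payoff = £934 − (£0) = £934.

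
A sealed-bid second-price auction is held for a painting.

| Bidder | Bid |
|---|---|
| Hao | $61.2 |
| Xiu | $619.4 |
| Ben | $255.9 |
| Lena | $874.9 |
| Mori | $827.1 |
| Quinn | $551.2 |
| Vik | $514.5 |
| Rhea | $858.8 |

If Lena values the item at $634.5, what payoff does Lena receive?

−$224.3

Highest bid: Lena at $874.9, so Lena wins.
Second-highest bid: Rhea at $858.8 — that is the price the winner pays.
Lena's payoff = value − price = $634.5 − $858.8 = −$224.3.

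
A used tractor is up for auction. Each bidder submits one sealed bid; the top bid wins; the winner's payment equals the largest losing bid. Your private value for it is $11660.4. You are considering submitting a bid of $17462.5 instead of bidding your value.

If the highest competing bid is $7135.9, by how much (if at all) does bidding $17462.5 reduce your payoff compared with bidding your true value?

Bidding your value $11660.4: you win (since $11660.4 > $7135.9) and pay $7135.9. Payoff $4524.5.
Bidding $17462.5: you win and pay $7135.9. Payoff $11660.4 − $7135.9 = $4524.5.
Difference = $4524.5 − $4524.5 = $0; both bids lead to the same outcome because the competing bid is below both your value and your alternative bid.
Because the price is fixed by the runner-up's bid, deviating from your value can only change a good outcome into a bad one — never the reverse.

$0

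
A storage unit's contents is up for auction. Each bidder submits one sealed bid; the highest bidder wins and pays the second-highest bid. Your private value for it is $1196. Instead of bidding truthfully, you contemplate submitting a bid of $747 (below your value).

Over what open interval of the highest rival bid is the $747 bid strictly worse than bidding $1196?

($747, $1196)

If the competing bid is below $747, both bids win at the same price — no difference.
If it is above $1196, both bids lose — no difference.
If it lies strictly between $747 and $1196, bidding your value wins at a price below your value (positive payoff) while bidding $747 loses (payoff 0).
So the deviation strictly hurts on the open interval ($747, $1196).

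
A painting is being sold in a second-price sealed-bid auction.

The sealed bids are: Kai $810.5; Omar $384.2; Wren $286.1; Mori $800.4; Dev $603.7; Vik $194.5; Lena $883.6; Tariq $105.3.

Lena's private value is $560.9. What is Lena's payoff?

Highest bid: Lena at $883.6, so Lena wins.
Second-highest bid: Kai at $810.5 — that is the price the winner pays.
Lena's payoff = value − price = $560.9 − $810.5 = −$249.6.

−$249.6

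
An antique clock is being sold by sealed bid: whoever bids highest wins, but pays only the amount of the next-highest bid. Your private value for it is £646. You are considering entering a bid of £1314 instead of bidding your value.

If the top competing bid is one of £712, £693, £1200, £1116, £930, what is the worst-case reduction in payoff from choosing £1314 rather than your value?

£554

£712: truthful gives £0, deviation gives −£66 → loss £66.
£693: truthful gives £0, deviation gives −£47 → loss £47.
£1200: truthful gives £0, deviation gives −£554 → loss £554.
£1116: truthful gives £0, deviation gives −£470 → loss £470.
£930: truthful gives £0, deviation gives −£284 → loss £284.
Maximum loss: £554.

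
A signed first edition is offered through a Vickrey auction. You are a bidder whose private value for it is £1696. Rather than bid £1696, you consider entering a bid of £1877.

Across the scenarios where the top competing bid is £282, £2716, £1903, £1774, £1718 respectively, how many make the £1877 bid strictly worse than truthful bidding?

2

The deviation hurts exactly when the highest competing bid lies strictly between £1696 and £1877 — overbidding then wins at a price above your value.
£282: below both → same outcome either way.
£2716: above both → same outcome either way.
£1903: above both → same outcome either way.
£1774: inside the interval → strictly worse (loss £78).
£1718: inside the interval → strictly worse (loss £22).
Count: 2.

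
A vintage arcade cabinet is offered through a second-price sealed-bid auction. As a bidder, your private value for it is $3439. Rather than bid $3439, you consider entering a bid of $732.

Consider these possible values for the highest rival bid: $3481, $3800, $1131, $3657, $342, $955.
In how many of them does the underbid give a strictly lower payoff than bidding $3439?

The deviation hurts exactly when the highest competing bid lies strictly between $732 and $3439 — underbidding then forfeits a profitable win.
$3481: above both → same outcome either way.
$3800: above both → same outcome either way.
$1131: inside the interval → strictly worse (loss $2308).
$3657: above both → same outcome either way.
$342: below both → same outcome either way.
$955: inside the interval → strictly worse (loss $2484).
Count: 2.

2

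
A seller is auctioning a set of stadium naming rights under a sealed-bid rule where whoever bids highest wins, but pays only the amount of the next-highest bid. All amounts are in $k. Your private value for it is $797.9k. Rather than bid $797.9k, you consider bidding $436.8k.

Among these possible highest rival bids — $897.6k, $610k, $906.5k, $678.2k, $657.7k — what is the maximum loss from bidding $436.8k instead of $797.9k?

$897.6k: same outcome either way → loss $0k.
$610k: truthful gives $187.9k, deviation gives $0k → loss $187.9k.
$906.5k: same outcome either way → loss $0k.
$678.2k: truthful gives $119.7k, deviation gives $0k → loss $119.7k.
$657.7k: truthful gives $140.2k, deviation gives $0k → loss $140.2k.
Maximum loss: $187.9k.

$187.9k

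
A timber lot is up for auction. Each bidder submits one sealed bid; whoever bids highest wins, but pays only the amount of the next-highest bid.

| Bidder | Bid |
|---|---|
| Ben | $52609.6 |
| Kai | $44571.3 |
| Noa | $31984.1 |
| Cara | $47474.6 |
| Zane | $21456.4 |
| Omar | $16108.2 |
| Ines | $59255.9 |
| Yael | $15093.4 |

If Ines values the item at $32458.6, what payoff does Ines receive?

Highest bid: Ines at $59255.9, so Ines wins.
Second-highest bid: Ben at $52609.6 — that is the price the winner pays.
Ines's payoff = value − price = $32458.6 − $52609.6 = −$20151.

−$20151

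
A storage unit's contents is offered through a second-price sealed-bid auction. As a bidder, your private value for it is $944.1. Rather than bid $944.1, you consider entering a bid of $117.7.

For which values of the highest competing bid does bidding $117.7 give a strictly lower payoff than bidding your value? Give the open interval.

If the competing bid is below $117.7, both bids win at the same price — no difference.
If it is above $944.1, both bids lose — no difference.
If it lies strictly between $117.7 and $944.1, bidding your value wins at a price below your value (positive payoff) while bidding $117.7 loses (payoff 0).
So the deviation strictly hurts on the open interval ($117.7, $944.1).

($117.7, $944.1)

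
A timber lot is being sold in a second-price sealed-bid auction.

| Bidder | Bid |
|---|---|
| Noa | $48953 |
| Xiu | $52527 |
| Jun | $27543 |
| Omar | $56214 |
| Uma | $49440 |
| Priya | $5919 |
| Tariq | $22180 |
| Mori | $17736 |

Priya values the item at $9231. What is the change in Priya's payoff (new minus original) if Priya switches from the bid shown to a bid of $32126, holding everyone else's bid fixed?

$0

The highest bid among the other bidders is $56214; Priya's bid doesn't change that.
Original bid $5919: Priya is not highest (top rival bid is $56214); payoff $0.
Alternative bid $32126: Priya is not highest (top rival bid is $56214); payoff $0.
Change in payoff = $0 − ($0) = $0.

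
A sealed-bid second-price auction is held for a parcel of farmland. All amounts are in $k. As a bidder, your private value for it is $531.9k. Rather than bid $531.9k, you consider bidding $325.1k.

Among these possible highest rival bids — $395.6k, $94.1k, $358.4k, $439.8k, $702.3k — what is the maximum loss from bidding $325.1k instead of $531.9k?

$173.5k

$395.6k: truthful gives $136.3k, deviation gives $0k → loss $136.3k.
$94.1k: same outcome either way → loss $0k.
$358.4k: truthful gives $173.5k, deviation gives $0k → loss $173.5k.
$439.8k: truthful gives $92.1k, deviation gives $0k → loss $92.1k.
$702.3k: same outcome either way → loss $0k.
Maximum loss: $173.5k.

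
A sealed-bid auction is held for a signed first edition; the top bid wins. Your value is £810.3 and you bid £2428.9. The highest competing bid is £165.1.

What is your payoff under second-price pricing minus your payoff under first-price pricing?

£2263.8

You have the highest bid, so you win under either rule.
Second-price: pay £165.1 → payoff £645.2.
First-price: pay your own bid £2428.9 → payoff −£1618.6.
Difference = £645.2 − (−£1618.6) = £2263.8.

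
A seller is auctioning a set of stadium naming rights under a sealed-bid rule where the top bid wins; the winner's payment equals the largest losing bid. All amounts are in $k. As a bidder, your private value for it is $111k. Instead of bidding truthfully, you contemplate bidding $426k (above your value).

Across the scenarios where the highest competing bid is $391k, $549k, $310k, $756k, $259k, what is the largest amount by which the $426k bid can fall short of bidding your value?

$391k: truthful gives $0k, deviation gives −$280k → loss $280k.
$549k: same outcome either way → loss $0k.
$310k: truthful gives $0k, deviation gives −$199k → loss $199k.
$756k: same outcome either way → loss $0k.
$259k: truthful gives $0k, deviation gives −$148k → loss $148k.
Maximum loss: $280k.

$280k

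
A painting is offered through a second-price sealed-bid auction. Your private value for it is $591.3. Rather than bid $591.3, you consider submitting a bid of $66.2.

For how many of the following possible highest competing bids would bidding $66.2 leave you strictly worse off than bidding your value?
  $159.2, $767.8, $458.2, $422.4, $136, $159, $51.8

The deviation hurts exactly when the highest competing bid lies strictly between $66.2 and $591.3 — underbidding then forfeits a profitable win.
$159.2: inside the interval → strictly worse (loss $432.1).
$767.8: above both → same outcome either way.
$458.2: inside the interval → strictly worse (loss $133.1).
$422.4: inside the interval → strictly worse (loss $168.9).
$136: inside the interval → strictly worse (loss $455.3).
$159: inside the interval → strictly worse (loss $432.3).
$51.8: below both → same outcome either way.
Count: 5.

5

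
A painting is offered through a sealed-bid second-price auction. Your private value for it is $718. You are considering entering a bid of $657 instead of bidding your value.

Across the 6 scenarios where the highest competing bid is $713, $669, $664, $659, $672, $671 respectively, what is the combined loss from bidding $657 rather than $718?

$260

The deviation costs you only when the competing bid falls strictly between $657 and $718; elsewhere both bids give the same outcome.
$713: truthful payoff $5, deviation payoff $0 → loss $5.
$669: truthful payoff $49, deviation payoff $0 → loss $49.
$664: truthful payoff $54, deviation payoff $0 → loss $54.
$659: truthful payoff $59, deviation payoff $0 → loss $59.
$672: truthful payoff $46, deviation payoff $0 → loss $46.
$671: truthful payoff $47, deviation payoff $0 → loss $47.
Total loss = $5 + $49 + $54 + $59 + $46 + $47 = $260.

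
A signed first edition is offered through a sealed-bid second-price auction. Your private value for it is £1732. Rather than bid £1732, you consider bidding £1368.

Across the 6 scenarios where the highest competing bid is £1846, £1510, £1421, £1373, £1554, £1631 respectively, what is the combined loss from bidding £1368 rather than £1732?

The deviation costs you only when the competing bid falls strictly between £1368 and £1732; elsewhere both bids give the same outcome.
£1846: outcomes coincide → loss £0.
£1510: truthful payoff £222, deviation payoff £0 → loss £222.
£1421: truthful payoff £311, deviation payoff £0 → loss £311.
£1373: truthful payoff £359, deviation payoff £0 → loss £359.
£1554: truthful payoff £178, deviation payoff £0 → loss £178.
£1631: truthful payoff £101, deviation payoff £0 → loss £101.
Total loss = £222 + £311 + £359 + £178 + £101 = £1171.
Truthful bidding weakly dominates here: raising your bid can only win items priced above your value, and lowering it can only forfeit items priced below.

£1171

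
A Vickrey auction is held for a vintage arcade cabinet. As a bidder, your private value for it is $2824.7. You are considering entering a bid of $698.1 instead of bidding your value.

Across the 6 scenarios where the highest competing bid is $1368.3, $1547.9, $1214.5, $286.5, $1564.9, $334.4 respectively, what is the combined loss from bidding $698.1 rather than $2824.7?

The deviation costs you only when the competing bid falls strictly between $698.1 and $2824.7; elsewhere both bids give the same outcome.
$1368.3: truthful payoff $1456.4, deviation payoff $0 → loss $1456.4.
$1547.9: truthful payoff $1276.8, deviation payoff $0 → loss $1276.8.
$1214.5: truthful payoff $1610.2, deviation payoff $0 → loss $1610.2.
$286.5: outcomes coincide → loss $0.
$1564.9: truthful payoff $1259.8, deviation payoff $0 → loss $1259.8.
$334.4: outcomes coincide → loss $0.
Total loss = $1456.4 + $1276.8 + $1610.2 + $1259.8 = $5603.2.
In a second-price auction your bid sets only whether you win, not what you pay, so bidding your true value is weakly dominant.

$5603.2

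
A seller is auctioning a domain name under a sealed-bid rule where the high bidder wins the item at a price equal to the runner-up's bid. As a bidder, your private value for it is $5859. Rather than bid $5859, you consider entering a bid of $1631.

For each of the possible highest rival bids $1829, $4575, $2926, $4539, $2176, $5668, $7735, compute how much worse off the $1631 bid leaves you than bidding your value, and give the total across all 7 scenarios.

The deviation costs you only when the competing bid falls strictly between $1631 and $5859; elsewhere both bids give the same outcome.
$1829: truthful payoff $4030, deviation payoff $0 → loss $4030.
$4575: truthful payoff $1284, deviation payoff $0 → loss $1284.
$2926: truthful payoff $2933, deviation payoff $0 → loss $2933.
$4539: truthful payoff $1320, deviation payoff $0 → loss $1320.
$2176: truthful payoff $3683, deviation payoff $0 → loss $3683.
$5668: truthful payoff $191, deviation payoff $0 → loss $191.
$7735: outcomes coincide → loss $0.
Total loss = $4030 + $1284 + $2933 + $1320 + $3683 + $191 = $13441.
Because the price is fixed by the runner-up's bid, deviating from your value can only change a good outcome into a bad one — never the reverse.

$13441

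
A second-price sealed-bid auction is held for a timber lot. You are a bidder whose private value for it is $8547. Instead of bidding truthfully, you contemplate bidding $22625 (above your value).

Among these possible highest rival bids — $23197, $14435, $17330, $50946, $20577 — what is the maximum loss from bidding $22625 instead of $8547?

$23197: same outcome either way → loss $0.
$14435: truthful gives $0, deviation gives −$5888 → loss $5888.
$17330: truthful gives $0, deviation gives −$8783 → loss $8783.
$50946: same outcome either way → loss $0.
$20577: truthful gives $0, deviation gives −$12030 → loss $12030.
Maximum loss: $12030.

$12030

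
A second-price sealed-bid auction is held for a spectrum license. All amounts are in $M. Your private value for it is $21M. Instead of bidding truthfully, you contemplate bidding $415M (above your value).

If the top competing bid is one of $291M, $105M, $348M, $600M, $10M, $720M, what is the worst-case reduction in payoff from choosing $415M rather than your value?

$291M: truthful gives $0M, deviation gives −$270M → loss $270M.
$105M: truthful gives $0M, deviation gives −$84M → loss $84M.
$348M: truthful gives $0M, deviation gives −$327M → loss $327M.
$600M: same outcome either way → loss $0M.
$10M: same outcome either way → loss $0M.
$720M: same outcome either way → loss $0M.
Maximum loss: $327M.

$327M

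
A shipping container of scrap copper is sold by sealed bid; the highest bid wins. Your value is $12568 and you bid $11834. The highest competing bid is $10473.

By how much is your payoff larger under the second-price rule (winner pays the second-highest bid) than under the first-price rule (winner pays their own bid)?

$1361

You have the highest bid, so you win under either rule.
Second-price: pay $10473 → payoff $2095.
First-price: pay your own bid $11834 → payoff $734.
Difference = $2095 − ($734) = $1361.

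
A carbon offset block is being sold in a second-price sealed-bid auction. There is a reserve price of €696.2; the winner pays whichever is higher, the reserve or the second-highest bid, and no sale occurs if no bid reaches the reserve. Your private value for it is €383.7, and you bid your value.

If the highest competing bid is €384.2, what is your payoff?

€0

Your bid €383.7 is below the highest competing bid €384.2, so you lose. Payoff €0.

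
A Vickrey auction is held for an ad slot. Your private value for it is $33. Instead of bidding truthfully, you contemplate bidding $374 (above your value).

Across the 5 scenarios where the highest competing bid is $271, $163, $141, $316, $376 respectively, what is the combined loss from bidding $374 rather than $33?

The deviation costs you only when the competing bid falls strictly between $33 and $374; elsewhere both bids give the same outcome.
$271: truthful payoff $0, deviation payoff −$238 → loss $238.
$163: truthful payoff $0, deviation payoff −$130 → loss $130.
$141: truthful payoff $0, deviation payoff −$108 → loss $108.
$316: truthful payoff $0, deviation payoff −$283 → loss $283.
$376: outcomes coincide → loss $0.
Total loss = $238 + $130 + $108 + $283 = $759.

$759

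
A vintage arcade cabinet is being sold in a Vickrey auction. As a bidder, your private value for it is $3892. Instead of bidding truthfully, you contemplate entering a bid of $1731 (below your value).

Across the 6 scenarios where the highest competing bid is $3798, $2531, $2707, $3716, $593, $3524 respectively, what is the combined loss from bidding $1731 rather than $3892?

The deviation costs you only when the competing bid falls strictly between $1731 and $3892; elsewhere both bids give the same outcome.
$3798: truthful payoff $94, deviation payoff $0 → loss $94.
$2531: truthful payoff $1361, deviation payoff $0 → loss $1361.
$2707: truthful payoff $1185, deviation payoff $0 → loss $1185.
$3716: truthful payoff $176, deviation payoff $0 → loss $176.
$593: outcomes coincide → loss $0.
$3524: truthful payoff $368, deviation payoff $0 → loss $368.
Total loss = $94 + $1361 + $1185 + $176 + $368 = $3184.
Truthful bidding weakly dominates here: raising your bid can only win items priced above your value, and lowering it can only forfeit items priced below.

$3184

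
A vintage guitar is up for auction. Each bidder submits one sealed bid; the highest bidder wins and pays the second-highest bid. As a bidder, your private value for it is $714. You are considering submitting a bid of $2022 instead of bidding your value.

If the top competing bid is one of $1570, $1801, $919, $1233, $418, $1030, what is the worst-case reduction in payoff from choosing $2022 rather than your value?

$1087

$1570: truthful gives $0, deviation gives −$856 → loss $856.
$1801: truthful gives $0, deviation gives −$1087 → loss $1087.
$919: truthful gives $0, deviation gives −$205 → loss $205.
$1233: truthful gives $0, deviation gives −$519 → loss $519.
$418: same outcome either way → loss $0.
$1030: truthful gives $0, deviation gives −$316 → loss $316.
Maximum loss: $1087.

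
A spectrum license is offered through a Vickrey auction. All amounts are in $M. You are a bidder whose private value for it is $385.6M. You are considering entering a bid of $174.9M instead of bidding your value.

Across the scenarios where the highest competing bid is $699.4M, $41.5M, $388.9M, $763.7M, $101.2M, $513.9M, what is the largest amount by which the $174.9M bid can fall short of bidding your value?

$0M

$699.4M: same outcome either way → loss $0M.
$41.5M: same outcome either way → loss $0M.
$388.9M: same outcome either way → loss $0M.
$763.7M: same outcome either way → loss $0M.
$101.2M: same outcome either way → loss $0M.
$513.9M: same outcome either way → loss $0M.
Maximum loss: $0M.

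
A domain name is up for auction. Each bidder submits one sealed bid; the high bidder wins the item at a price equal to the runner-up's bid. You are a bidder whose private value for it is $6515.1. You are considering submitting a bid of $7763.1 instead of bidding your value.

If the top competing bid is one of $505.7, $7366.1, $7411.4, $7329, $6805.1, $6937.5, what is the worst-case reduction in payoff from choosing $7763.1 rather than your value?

$505.7: same outcome either way → loss $0.
$7366.1: truthful gives $0, deviation gives −$851 → loss $851.
$7411.4: truthful gives $0, deviation gives −$896.3 → loss $896.3.
$7329: truthful gives $0, deviation gives −$813.9 → loss $813.9.
$6805.1: truthful gives $0, deviation gives −$290 → loss $290.
$6937.5: truthful gives $0, deviation gives −$422.4 → loss $422.4.
Maximum loss: $896.3.

$896.3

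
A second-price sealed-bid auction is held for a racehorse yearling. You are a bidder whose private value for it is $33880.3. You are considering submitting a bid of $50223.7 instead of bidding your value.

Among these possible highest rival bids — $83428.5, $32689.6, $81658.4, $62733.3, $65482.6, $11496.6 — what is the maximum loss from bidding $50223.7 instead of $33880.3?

$83428.5: same outcome either way → loss $0.
$32689.6: same outcome either way → loss $0.
$81658.4: same outcome either way → loss $0.
$62733.3: same outcome either way → loss $0.
$65482.6: same outcome either way → loss $0.
$11496.6: same outcome either way → loss $0.
Maximum loss: $0.

$0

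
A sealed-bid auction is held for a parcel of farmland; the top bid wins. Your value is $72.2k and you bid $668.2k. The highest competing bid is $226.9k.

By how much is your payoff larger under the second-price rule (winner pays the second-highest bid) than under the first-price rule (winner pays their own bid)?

$441.3k

You have the highest bid, so you win under either rule.
Second-price: pay $226.9k → payoff −$154.7k.
First-price: pay your own bid $668.2k → payoff −$596k.
Difference = −$154.7k − (−$596k) = $441.3k.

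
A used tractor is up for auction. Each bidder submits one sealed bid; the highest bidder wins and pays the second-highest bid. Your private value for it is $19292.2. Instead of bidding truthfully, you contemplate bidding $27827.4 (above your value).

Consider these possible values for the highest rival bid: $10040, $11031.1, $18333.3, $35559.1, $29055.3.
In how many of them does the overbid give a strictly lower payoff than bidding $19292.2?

The deviation hurts exactly when the highest competing bid lies strictly between $19292.2 and $27827.4 — overbidding then wins at a price above your value.
$10040: below both → same outcome either way.
$11031.1: below both → same outcome either way.
$18333.3: below both → same outcome either way.
$35559.1: above both → same outcome either way.
$29055.3: above both → same outcome either way.
Count: 0.

0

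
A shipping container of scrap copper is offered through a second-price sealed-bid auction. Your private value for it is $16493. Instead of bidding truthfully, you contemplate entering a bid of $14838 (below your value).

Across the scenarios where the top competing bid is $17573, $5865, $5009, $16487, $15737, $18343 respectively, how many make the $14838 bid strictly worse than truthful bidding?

2

The deviation hurts exactly when the highest competing bid lies strictly between $14838 and $16493 — underbidding then forfeits a profitable win.
$17573: above both → same outcome either way.
$5865: below both → same outcome either way.
$5009: below both → same outcome either way.
$16487: inside the interval → strictly worse (loss $6).
$15737: inside the interval → strictly worse (loss $756).
$18343: above both → same outcome either way.
Count: 2.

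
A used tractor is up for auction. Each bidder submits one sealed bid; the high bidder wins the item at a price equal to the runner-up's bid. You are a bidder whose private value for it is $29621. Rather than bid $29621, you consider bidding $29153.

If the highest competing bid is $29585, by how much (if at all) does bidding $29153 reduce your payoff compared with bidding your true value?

Bidding your value $29621: you win (since $29621 > $29585) and pay $29585. Payoff $36.
Bidding $29153: you lose. Payoff $0.
The competing bid $29585 lies between your shaded bid and your value, so underbidding forfeits an item you could have won at a profitable price.
Loss from deviating = $36 − ($0) = $36.

$36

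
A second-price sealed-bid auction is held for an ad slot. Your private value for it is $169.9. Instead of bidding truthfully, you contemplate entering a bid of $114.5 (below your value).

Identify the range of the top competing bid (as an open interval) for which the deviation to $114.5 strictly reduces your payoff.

($114.5, $169.9)

If the competing bid is below $114.5, both bids win at the same price — no difference.
If it is above $169.9, both bids lose — no difference.
If it lies strictly between $114.5 and $169.9, bidding your value wins at a price below your value (positive payoff) while bidding $114.5 loses (payoff 0).
So the deviation strictly hurts on the open interval ($114.5, $169.9).
Truthful bidding weakly dominates here: raising your bid can only win items priced above your value, and lowering it can only forfeit items priced below.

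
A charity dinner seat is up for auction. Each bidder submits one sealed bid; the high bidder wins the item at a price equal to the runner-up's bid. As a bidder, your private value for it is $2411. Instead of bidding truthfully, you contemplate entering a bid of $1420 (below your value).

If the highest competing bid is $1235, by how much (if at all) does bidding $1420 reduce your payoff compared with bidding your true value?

$0

Bidding your value $2411: you win (since $2411 > $1235) and pay $1235. Payoff $1176.
Bidding $1420: you win and pay $1235. Payoff $2411 − $1235 = $1176.
Difference = $1176 − $1176 = $0; both bids lead to the same outcome because the competing bid is below both your value and your alternative bid.
In a second-price auction your bid sets only whether you win, not what you pay, so bidding your true value is weakly dominant.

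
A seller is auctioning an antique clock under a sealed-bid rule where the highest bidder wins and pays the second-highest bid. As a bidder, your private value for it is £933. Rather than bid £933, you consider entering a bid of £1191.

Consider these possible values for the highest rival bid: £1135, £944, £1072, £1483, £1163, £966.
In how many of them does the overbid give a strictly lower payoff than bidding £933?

5

The deviation hurts exactly when the highest competing bid lies strictly between £933 and £1191 — overbidding then wins at a price above your value.
£1135: inside the interval → strictly worse (loss £202).
£944: inside the interval → strictly worse (loss £11).
£1072: inside the interval → strictly worse (loss £139).
£1483: above both → same outcome either way.
£1163: inside the interval → strictly worse (loss £230).
£966: inside the interval → strictly worse (loss £33).
Count: 5.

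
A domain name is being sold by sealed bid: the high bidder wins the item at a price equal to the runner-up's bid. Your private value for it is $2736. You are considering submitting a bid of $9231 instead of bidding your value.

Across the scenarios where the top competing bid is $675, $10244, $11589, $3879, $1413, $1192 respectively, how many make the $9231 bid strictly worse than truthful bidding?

1

The deviation hurts exactly when the highest competing bid lies strictly between $2736 and $9231 — overbidding then wins at a price above your value.
$675: below both → same outcome either way.
$10244: above both → same outcome either way.
$11589: above both → same outcome either way.
$3879: inside the interval → strictly worse (loss $1143).
$1413: below both → same outcome either way.
$1192: below both → same outcome either way.
Count: 1.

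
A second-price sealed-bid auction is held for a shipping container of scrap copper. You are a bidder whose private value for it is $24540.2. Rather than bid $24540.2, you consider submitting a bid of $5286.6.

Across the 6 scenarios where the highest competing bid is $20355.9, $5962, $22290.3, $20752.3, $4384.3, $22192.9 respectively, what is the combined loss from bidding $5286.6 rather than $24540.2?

The deviation costs you only when the competing bid falls strictly between $5286.6 and $24540.2; elsewhere both bids give the same outcome.
$20355.9: truthful payoff $4184.3, deviation payoff $0 → loss $4184.3.
$5962: truthful payoff $18578.2, deviation payoff $0 → loss $18578.2.
$22290.3: truthful payoff $2249.9, deviation payoff $0 → loss $2249.9.
$20752.3: truthful payoff $3787.9, deviation payoff $0 → loss $3787.9.
$4384.3: outcomes coincide → loss $0.
$22192.9: truthful payoff $2347.3, deviation payoff $0 → loss $2347.3.
Total loss = $4184.3 + $18578.2 + $2249.9 + $3787.9 + $2347.3 = $31147.6.

$31147.6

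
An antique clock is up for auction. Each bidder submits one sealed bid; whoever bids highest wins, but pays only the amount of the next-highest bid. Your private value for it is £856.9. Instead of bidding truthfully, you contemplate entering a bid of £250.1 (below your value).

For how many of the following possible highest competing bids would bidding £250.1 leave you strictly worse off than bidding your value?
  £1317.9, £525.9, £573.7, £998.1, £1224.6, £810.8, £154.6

3

The deviation hurts exactly when the highest competing bid lies strictly between £250.1 and £856.9 — underbidding then forfeits a profitable win.
£1317.9: above both → same outcome either way.
£525.9: inside the interval → strictly worse (loss £331).
£573.7: inside the interval → strictly worse (loss £283.2).
£998.1: above both → same outcome either way.
£1224.6: above both → same outcome either way.
£810.8: inside the interval → strictly worse (loss £46.1).
£154.6: below both → same outcome either way.
Count: 3.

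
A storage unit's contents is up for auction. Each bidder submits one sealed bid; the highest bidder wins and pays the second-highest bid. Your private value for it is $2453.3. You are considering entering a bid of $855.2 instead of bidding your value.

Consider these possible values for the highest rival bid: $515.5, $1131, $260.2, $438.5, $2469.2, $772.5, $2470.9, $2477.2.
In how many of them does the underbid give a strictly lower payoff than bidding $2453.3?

1

The deviation hurts exactly when the highest competing bid lies strictly between $855.2 and $2453.3 — underbidding then forfeits a profitable win.
$515.5: below both → same outcome either way.
$1131: inside the interval → strictly worse (loss $1322.3).
$260.2: below both → same outcome either way.
$438.5: below both → same outcome either way.
$2469.2: above both → same outcome either way.
$772.5: below both → same outcome either way.
$2470.9: above both → same outcome either way.
$2477.2: above both → same outcome either way.
Count: 1.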